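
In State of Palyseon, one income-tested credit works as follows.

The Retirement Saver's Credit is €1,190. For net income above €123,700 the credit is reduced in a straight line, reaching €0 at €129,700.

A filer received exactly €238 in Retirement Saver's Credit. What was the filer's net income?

€238 is 238/1,190 of the full €1,190, so 952/1,190 of the €6,000 range has been used: income = €123,700 + €6,000 × 952/1,190 = €128,500.

€128,500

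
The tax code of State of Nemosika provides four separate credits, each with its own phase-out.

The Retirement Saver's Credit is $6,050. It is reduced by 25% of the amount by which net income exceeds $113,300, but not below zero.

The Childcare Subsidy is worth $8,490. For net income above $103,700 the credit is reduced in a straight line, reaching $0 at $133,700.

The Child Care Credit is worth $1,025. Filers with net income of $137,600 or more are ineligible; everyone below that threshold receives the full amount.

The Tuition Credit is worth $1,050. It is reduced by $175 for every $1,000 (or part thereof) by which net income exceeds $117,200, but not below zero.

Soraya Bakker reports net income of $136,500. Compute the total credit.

Retirement Saver's Credit: 25% of the $23,200 excess over $113,300 is $5,800; credit = $6,050 − $5,800 = $250.
Childcare Subsidy: $136,500 is at or above $133,700, so the credit is $0.
Child Care Credit: $136,500 is below the $137,600 cutoff, so the full $1,025 applies.
Tuition Credit: income exceeds $117,200 by $19,300 → 20 increments × $175 = $3,500 ≥ base, so the credit is $0.
Total: $250 + $0 + $1,025 + $0 = $1,275.

$1,275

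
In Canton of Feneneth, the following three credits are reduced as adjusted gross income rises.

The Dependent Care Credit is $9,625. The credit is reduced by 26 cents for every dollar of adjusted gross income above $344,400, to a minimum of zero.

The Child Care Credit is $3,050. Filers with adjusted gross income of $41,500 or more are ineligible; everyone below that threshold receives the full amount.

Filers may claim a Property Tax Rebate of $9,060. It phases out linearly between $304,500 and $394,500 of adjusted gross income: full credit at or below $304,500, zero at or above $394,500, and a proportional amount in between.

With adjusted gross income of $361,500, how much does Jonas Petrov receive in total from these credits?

Dependent Care Credit: 26% of the $17,100 excess over $344,400 is $4,446; credit = $9,625 − $4,446 = $5,179.
Child Care Credit: $361,500 meets or exceeds the $41,500 cutoff, so the credit is $0.
Property Tax Rebate: $361,500 is $57,000 into a $90,000 phase-out range, leaving 33,000/90,000 of the credit: $9,060 × 33,000/90,000 = $3,322.
Total: $5,179 + $0 + $3,322 = $8,501.

$8,501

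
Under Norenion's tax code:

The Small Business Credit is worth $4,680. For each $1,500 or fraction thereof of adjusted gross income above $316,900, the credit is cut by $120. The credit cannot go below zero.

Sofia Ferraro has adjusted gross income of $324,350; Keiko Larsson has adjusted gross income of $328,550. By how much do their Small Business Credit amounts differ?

$360

Sofia ($324,350): Small Business Credit: income exceeds $316,900 by $7,450, which is 5 full-or-partial $1,500 increments; reduction = 5 × $120 = $600, leaving $4,080.
Keiko ($328,550): Small Business Credit: income exceeds $316,900 by $11,650, which is 8 full-or-partial $1,500 increments; reduction = 8 × $120 = $960, leaving $3,720.
Difference: |$4,080 − $3,720| = $360.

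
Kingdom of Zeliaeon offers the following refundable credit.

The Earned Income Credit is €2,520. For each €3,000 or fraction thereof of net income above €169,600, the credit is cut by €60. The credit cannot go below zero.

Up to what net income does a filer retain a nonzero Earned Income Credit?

€292,600

After 41 increments the reduction is 41 × €60 = €2,460, leaving €60; one more increment wipes it out. Increment 41 ends at excess 41 × €3,000 = €123,000, so the highest qualifying income is €169,600 + €123,000 = €292,600.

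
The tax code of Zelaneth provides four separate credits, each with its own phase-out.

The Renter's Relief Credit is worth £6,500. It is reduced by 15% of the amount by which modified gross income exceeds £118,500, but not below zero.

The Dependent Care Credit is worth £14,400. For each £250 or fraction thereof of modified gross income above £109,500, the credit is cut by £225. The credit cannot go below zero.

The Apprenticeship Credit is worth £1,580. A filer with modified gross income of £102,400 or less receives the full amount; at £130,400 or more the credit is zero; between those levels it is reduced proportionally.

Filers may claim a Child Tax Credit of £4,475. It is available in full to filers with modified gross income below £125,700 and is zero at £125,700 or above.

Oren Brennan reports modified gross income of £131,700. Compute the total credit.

£4,520

Renter's Relief Credit: 15% of the £13,200 excess over £118,500 is £1,980; credit = £6,500 − £1,980 = £4,520.
Dependent Care Credit: income exceeds £109,500 by £22,200 → 89 increments × £225 = £20,025 ≥ base, so the credit is £0.
Apprenticeship Credit: £131,700 is at or above £130,400, so the credit is £0.
Child Tax Credit: £131,700 meets or exceeds the £125,700 cutoff, so the credit is £0.
Total: £4,520 + £0 + £0 + £0 = £4,520.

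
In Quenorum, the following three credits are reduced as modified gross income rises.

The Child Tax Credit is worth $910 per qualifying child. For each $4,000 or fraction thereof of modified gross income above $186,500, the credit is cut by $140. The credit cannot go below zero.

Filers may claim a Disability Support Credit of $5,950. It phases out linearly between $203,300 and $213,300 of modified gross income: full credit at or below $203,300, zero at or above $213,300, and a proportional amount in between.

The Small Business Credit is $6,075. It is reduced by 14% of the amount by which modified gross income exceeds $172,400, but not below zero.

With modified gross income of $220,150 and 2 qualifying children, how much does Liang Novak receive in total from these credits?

Child Tax Credit: base = 2 × $910 = $1,820. income exceeds $186,500 by $33,650, which is 9 full-or-partial $4,000 increments; reduction = 9 × $140 = $1,260, leaving $560.
Disability Support Credit: $220,150 is at or above $213,300, so the credit is $0.
Small Business Credit: 14% of the $47,750 excess over $172,400 is $6,685 ≥ base, so the credit is $0.
Total: $560 + $0 + $0 = $560.

$560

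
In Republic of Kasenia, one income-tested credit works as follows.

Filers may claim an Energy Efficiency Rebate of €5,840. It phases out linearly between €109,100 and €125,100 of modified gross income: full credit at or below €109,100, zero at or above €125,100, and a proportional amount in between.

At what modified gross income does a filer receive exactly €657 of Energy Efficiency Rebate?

€657 is 657/5,840 of the full €5,840, so 5,183/5,840 of the €16,000 range has been used: income = €109,100 + €16,000 × 5,183/5,840 = €123,300.

€123,300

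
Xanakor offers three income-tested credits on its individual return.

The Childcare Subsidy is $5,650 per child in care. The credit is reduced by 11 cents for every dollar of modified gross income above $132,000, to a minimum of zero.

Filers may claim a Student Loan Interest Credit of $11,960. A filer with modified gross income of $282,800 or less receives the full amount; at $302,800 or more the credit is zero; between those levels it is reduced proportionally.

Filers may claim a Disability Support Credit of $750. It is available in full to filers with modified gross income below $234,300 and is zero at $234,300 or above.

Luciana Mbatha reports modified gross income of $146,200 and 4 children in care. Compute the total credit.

Childcare Subsidy: base = 4 × $5,650 = $22,600. 11% of the $14,200 excess over $132,000 is $1,562; credit = $22,600 − $1,562 = $21,038.
Student Loan Interest Credit: $146,200 is at or below the $282,800 threshold, so the full $11,960 applies.
Disability Support Credit: $146,200 is below the $234,300 cutoff, so the full $750 applies.
Total: $21,038 + $11,960 + $750 = $33,748.

$33,748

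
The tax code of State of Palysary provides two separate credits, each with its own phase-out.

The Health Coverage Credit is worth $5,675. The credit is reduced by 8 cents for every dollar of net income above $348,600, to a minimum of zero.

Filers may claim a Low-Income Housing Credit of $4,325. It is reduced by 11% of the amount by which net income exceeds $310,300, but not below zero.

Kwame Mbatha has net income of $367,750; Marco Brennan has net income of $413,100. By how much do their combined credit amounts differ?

$3,628

Kwame ($367,750): Health Coverage Credit: 8% of the $19,150 excess over $348,600 is $1,532; credit = $5,675 − $1,532 = $4,143. Low-Income Housing Credit: 11% of the $57,450 excess over $310,300 is $6,319.50 ≥ base, so the credit is $0. total $4,143 + $0 = $4,143
Marco ($413,100): Health Coverage Credit: 8% of the $64,500 excess over $348,600 is $5,160; credit = $5,675 − $5,160 = $515. Low-Income Housing Credit: 11% of the $102,800 excess over $310,300 is $11,308 ≥ base, so the credit is $0. total $515 + $0 = $515
Difference: |$4,143 − $515| = $3,628.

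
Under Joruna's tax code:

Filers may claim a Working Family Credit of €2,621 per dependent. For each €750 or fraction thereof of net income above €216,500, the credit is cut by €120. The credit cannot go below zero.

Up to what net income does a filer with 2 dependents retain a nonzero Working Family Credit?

Full credit = 2 × €2,621 = €5,242.
After 43 increments the reduction is 43 × €120 = €5,160, leaving €82; one more increment wipes it out. Increment 43 ends at excess 43 × €750 = €32,250, so the highest qualifying income is €216,500 + €32,250 = €248,750.

€248,750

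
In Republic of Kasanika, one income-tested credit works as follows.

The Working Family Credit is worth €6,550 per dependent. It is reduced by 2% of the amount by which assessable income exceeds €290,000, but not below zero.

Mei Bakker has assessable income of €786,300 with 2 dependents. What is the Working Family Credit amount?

Working Family Credit: base = 2 × €6,550 = €13,100. 2% of the €496,300 excess over €290,000 is €9,926; credit = €13,100 − €9,926 = €3,174.

€3,174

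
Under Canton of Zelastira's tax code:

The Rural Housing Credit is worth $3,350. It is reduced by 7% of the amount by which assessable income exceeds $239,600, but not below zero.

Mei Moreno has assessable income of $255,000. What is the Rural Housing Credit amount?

Rural Housing Credit: 7% of the $15,400 excess over $239,600 is $1,078; credit = $3,350 − $1,078 = $2,272.

$2,272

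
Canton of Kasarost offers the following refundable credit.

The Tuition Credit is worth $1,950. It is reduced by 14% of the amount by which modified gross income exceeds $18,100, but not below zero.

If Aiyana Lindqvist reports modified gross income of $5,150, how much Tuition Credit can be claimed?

$1,950

Tuition Credit: $5,150 is at or below the $18,100 threshold, so the full $1,950 applies.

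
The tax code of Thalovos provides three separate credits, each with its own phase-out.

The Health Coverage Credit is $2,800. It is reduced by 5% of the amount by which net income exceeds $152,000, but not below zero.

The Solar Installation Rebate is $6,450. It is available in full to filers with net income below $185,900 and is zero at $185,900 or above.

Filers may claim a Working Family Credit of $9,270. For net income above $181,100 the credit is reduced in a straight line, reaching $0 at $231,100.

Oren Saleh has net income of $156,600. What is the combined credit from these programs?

Health Coverage Credit: 5% of the $4,600 excess over $152,000 is $230; credit = $2,800 − $230 = $2,570.
Solar Installation Rebate: $156,600 is below the $185,900 cutoff, so the full $6,450 applies.
Working Family Credit: $156,600 is at or below the $181,100 threshold, so the full $9,270 applies.
Total: $2,570 + $6,450 + $9,270 = $18,290.

$18,290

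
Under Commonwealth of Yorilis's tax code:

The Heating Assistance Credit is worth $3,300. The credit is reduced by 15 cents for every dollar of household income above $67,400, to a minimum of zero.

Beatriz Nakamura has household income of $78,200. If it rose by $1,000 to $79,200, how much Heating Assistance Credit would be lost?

At $78,200 — 15% of the $10,800 excess over $67,400 is $1,620; credit = $3,300 − $1,620 = $1,680.
At $79,200 — 15% of the $11,800 excess over $67,400 is $1,770; credit = $3,300 − $1,770 = $1,530.
Lost: $1,680 − $1,530 = $150.

$150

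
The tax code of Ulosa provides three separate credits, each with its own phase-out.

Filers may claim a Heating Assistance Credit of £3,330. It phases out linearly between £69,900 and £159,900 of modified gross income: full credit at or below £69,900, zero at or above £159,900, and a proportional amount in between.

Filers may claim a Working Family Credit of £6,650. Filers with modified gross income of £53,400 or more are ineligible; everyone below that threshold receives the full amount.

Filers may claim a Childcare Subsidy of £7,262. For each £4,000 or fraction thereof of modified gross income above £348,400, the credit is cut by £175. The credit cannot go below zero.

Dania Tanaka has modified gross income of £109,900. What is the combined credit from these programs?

£9,112

Heating Assistance Credit: £109,900 is £40,000 into a £90,000 phase-out range, leaving 50,000/90,000 of the credit: £3,330 × 50,000/90,000 = £1,850.
Working Family Credit: £109,900 meets or exceeds the £53,400 cutoff, so the credit is £0.
Childcare Subsidy: £109,900 is at or below the £348,400 threshold, so the full £7,262 applies.
Total: £1,850 + £0 + £7,262 = £9,112.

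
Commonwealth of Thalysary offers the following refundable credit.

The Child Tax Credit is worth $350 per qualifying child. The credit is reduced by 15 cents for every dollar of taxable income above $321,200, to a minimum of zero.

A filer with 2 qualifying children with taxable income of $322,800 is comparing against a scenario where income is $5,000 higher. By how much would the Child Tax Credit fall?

At $322,800 — base = 2 × $350 = $700. 15% of the $1,600 excess over $321,200 is $240; credit = $700 − $240 = $460.
At $327,800 — base = 2 × $350 = $700. 15% of the $6,600 excess over $321,200 is $990 ≥ base, so the credit is $0.
Lost: $460 − $0 = $460.

$460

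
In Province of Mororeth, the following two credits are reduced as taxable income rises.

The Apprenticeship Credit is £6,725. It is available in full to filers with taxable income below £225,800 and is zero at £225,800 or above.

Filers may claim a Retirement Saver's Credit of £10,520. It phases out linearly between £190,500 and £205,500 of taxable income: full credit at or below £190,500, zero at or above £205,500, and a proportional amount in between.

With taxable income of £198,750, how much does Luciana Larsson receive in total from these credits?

£11,459

Apprenticeship Credit: £198,750 is below the £225,800 cutoff, so the full £6,725 applies.
Retirement Saver's Credit: £198,750 is £8,250 into a £15,000 phase-out range, leaving 6,750/15,000 of the credit: £10,520 × 6,750/15,000 = £4,734.
Total: £6,725 + £4,734 = £11,459.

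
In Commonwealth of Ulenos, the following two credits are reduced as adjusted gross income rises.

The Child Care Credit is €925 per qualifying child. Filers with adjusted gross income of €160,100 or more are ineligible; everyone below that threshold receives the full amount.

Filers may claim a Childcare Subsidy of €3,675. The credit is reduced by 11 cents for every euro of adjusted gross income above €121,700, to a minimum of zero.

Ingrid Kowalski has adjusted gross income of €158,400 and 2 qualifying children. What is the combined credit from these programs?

Child Care Credit: base = 2 × €925 = €1,850. €158,400 is below the €160,100 cutoff, so the full €1,850 applies.
Childcare Subsidy: 11% of the €36,700 excess over €121,700 is €4,037 ≥ base, so the credit is €0.
Total: €1,850 + €0 = €1,850.

€1,850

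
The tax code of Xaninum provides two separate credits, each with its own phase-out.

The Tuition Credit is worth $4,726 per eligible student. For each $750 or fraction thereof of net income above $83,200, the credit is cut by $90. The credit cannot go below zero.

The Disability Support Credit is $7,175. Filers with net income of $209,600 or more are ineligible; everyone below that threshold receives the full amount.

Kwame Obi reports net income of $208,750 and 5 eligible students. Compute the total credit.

Tuition Credit: base = 5 × $4,726 = $23,630. income exceeds $83,200 by $125,550, which is 168 full-or-partial $750 increments; reduction = 168 × $90 = $15,120, leaving $8,510.
Disability Support Credit: $208,750 is below the $209,600 cutoff, so the full $7,175 applies.
Total: $8,510 + $7,175 = $15,685.

$15,685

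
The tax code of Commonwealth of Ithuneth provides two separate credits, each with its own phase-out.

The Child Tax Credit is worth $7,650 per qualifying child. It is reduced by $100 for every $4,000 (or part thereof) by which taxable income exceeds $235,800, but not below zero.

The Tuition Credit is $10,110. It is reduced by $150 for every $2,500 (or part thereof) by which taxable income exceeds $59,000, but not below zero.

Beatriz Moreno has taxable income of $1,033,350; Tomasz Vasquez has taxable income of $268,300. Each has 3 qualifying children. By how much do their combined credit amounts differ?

$19,100

Beatriz ($1,033,350): Child Tax Credit: base = 3 × $7,650 = $22,950. income exceeds $235,800 by $797,550, which is 200 full-or-partial $4,000 increments; reduction = 200 × $100 = $20,000, leaving $2,950. Tuition Credit: income exceeds $59,000 by $974,350 → 390 increments × $150 = $58,500 ≥ base, so the credit is $0. total $2,950 + $0 = $2,950
Tomasz ($268,300): Child Tax Credit: base = 3 × $7,650 = $22,950. income exceeds $235,800 by $32,500, which is 9 full-or-partial $4,000 increments; reduction = 9 × $100 = $900, leaving $22,050. Tuition Credit: income exceeds $59,000 by $209,300 → 84 increments × $150 = $12,600 ≥ base, so the credit is $0. total $22,050 + $0 = $22,050
Difference: |$2,950 − $22,050| = $19,100.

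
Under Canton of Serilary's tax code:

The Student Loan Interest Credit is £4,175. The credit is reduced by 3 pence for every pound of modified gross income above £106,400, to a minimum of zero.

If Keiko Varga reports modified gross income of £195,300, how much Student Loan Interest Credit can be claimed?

Student Loan Interest Credit: 3% of the £88,900 excess over £106,400 is £2,667; credit = £4,175 − £2,667 = £1,508.

£1,508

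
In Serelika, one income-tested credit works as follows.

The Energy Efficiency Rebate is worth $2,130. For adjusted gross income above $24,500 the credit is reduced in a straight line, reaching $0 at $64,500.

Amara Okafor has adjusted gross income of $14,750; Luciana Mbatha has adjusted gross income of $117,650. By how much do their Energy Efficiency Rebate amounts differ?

$2,130

Amara ($14,750): Energy Efficiency Rebate: $14,750 is at or below the $24,500 threshold, so the full $2,130 applies.
Luciana ($117,650): Energy Efficiency Rebate: $117,650 is at or above $64,500, so the credit is $0.
Difference: |$2,130 − $0| = $2,130.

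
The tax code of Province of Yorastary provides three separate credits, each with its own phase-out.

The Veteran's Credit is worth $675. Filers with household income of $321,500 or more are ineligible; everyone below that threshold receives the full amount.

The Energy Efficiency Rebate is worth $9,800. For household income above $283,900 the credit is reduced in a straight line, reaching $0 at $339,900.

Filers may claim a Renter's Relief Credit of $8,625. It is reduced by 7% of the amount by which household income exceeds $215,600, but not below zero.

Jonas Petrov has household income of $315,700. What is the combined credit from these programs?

Veteran's Credit: $315,700 is below the $321,500 cutoff, so the full $675 applies.
Energy Efficiency Rebate: $315,700 is $31,800 into a $56,000 phase-out range, leaving 24,200/56,000 of the credit: $9,800 × 24,200/56,000 = $4,235.
Renter's Relief Credit: 7% of the $100,100 excess over $215,600 is $7,007; credit = $8,625 − $7,007 = $1,618.
Total: $675 + $4,235 + $1,618 = $6,528.

$6,528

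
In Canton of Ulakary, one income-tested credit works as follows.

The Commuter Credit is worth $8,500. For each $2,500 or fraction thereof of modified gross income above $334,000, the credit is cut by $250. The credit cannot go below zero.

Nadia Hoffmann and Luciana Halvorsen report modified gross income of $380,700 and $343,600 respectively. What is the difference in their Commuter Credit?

$3,750

Nadia ($380,700): Commuter Credit: income exceeds $334,000 by $46,700, which is 19 full-or-partial $2,500 increments; reduction = 19 × $250 = $4,750, leaving $3,750.
Luciana ($343,600): Commuter Credit: income exceeds $334,000 by $9,600, which is 4 full-or-partial $2,500 increments; reduction = 4 × $250 = $1,000, leaving $7,500.
Difference: |$3,750 − $7,500| = $3,750.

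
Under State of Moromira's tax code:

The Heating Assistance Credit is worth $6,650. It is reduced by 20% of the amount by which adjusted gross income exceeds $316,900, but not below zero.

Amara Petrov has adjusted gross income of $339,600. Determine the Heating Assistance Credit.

$2,110

Heating Assistance Credit: 20% of the $22,700 excess over $316,900 is $4,540; credit = $6,650 − $4,540 = $2,110.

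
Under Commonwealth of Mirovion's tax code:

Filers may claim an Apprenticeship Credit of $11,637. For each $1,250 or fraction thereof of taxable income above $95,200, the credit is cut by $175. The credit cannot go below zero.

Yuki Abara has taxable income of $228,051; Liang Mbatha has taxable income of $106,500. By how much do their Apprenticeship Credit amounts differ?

Yuki ($228,051): Apprenticeship Credit: income exceeds $95,200 by $132,851 → 107 increments × $175 = $18,725 ≥ base, so the credit is $0.
Liang ($106,500): Apprenticeship Credit: income exceeds $95,200 by $11,300, which is 10 full-or-partial $1,250 increments; reduction = 10 × $175 = $1,750, leaving $9,887.
Difference: |$0 − $9,887| = $9,887.

$9,887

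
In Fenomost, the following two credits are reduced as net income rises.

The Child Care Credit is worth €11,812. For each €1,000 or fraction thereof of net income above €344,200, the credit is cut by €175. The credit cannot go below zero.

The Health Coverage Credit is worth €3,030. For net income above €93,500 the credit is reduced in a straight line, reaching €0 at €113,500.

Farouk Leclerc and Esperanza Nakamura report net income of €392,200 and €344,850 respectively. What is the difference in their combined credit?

€8,225

Farouk (€392,200): Child Care Credit: income exceeds €344,200 by €48,000, which is 48 full-or-partial €1,000 increments; reduction = 48 × €175 = €8,400, leaving €3,412. Health Coverage Credit: €392,200 is at or above €113,500, so the credit is €0. total €3,412 + €0 = €3,412
Esperanza (€344,850): Child Care Credit: income exceeds €344,200 by €650, which is 1 full-or-partial €1,000 increment; reduction = 1 × €175 = €175, leaving €11,637. Health Coverage Credit: €344,850 is at or above €113,500, so the credit is €0. total €11,637 + €0 = €11,637
Difference: |€3,412 − €11,637| = €8,225.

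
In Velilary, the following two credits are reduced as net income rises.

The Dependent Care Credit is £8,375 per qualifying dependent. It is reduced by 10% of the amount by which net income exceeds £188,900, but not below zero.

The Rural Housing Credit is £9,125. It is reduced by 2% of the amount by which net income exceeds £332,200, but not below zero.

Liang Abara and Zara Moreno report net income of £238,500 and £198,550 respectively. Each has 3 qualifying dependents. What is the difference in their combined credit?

£3,995

Liang (£238,500): Dependent Care Credit: base = 3 × £8,375 = £25,125. 10% of the £49,600 excess over £188,900 is £4,960; credit = £25,125 − £4,960 = £20,165. Rural Housing Credit: £238,500 is at or below the £332,200 threshold, so the full £9,125 applies. total £20,165 + £9,125 = £29,290
Zara (£198,550): Dependent Care Credit: base = 3 × £8,375 = £25,125. 10% of the £9,650 excess over £188,900 is £965; credit = £25,125 − £965 = £24,160. Rural Housing Credit: £198,550 is at or below the £332,200 threshold, so the full £9,125 applies. total £24,160 + £9,125 = £33,285
Difference: |£29,290 − £33,285| = £3,995.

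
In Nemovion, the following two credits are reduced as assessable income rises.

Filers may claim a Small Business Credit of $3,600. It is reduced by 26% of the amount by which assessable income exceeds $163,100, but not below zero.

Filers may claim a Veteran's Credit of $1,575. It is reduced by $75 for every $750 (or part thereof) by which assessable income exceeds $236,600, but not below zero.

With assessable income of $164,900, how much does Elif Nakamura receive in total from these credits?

$4,707

Small Business Credit: 26% of the $1,800 excess over $163,100 is $468; credit = $3,600 − $468 = $3,132.
Veteran's Credit: $164,900 is at or below the $236,600 threshold, so the full $1,575 applies.
Total: $3,132 + $1,575 = $4,707.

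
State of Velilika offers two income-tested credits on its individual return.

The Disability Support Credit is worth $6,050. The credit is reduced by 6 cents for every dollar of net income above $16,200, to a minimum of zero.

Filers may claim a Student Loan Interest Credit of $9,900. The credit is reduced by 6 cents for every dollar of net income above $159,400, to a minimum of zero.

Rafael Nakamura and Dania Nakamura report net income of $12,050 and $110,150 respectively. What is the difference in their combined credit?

$5,637

Rafael ($12,050): Disability Support Credit: $12,050 is at or below the $16,200 threshold, so the full $6,050 applies. Student Loan Interest Credit: $12,050 is at or below the $159,400 threshold, so the full $9,900 applies. total $6,050 + $9,900 = $15,950
Dania ($110,150): Disability Support Credit: 6% of the $93,950 excess over $16,200 is $5,637; credit = $6,050 − $5,637 = $413. Student Loan Interest Credit: $110,150 is at or below the $159,400 threshold, so the full $9,900 applies. total $413 + $9,900 = $10,313
Difference: |$15,950 − $10,313| = $5,637.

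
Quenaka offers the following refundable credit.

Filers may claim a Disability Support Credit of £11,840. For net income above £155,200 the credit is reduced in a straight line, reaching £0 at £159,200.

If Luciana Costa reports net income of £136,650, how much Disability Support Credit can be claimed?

Disability Support Credit: £136,650 is at or below the £155,200 threshold, so the full £11,840 applies.

£11,840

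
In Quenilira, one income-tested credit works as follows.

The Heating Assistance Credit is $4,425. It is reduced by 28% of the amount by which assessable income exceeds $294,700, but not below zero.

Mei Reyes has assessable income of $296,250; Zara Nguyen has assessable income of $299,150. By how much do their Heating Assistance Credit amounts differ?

Mei ($296,250): Heating Assistance Credit: 28% of the $1,550 excess over $294,700 is $434; credit = $4,425 − $434 = $3,991.
Zara ($299,150): Heating Assistance Credit: 28% of the $4,450 excess over $294,700 is $1,246; credit = $4,425 − $1,246 = $3,179.
Difference: |$3,991 − $3,179| = $812.

$812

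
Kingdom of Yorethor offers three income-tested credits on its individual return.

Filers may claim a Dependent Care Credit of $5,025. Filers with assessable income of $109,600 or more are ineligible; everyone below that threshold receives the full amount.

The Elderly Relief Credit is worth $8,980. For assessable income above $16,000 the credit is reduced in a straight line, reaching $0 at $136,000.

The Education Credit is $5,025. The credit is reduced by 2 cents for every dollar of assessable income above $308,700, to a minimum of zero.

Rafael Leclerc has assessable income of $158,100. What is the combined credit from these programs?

$5,025

Dependent Care Credit: $158,100 meets or exceeds the $109,600 cutoff, so the credit is $0.
Elderly Relief Credit: $158,100 is at or above $136,000, so the credit is $0.
Education Credit: $158,100 is at or below the $308,700 threshold, so the full $5,025 applies.
Total: $0 + $0 + $5,025 = $5,025.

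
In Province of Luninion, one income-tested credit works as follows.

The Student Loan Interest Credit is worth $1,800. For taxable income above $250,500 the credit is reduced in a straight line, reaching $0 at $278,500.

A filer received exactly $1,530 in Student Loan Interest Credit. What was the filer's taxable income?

$254,700

$1,530 is 1,530/1,800 of the full $1,800, so 270/1,800 of the $28,000 range has been used: income = $250,500 + $28,000 × 270/1,800 = $254,700.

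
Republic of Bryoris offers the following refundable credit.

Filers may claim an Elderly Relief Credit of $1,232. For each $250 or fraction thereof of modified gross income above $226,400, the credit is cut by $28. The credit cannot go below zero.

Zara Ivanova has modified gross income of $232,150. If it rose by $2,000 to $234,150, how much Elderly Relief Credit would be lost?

$224

At $232,150 — income exceeds $226,400 by $5,750, which is 23 full-or-partial $250 increments; reduction = 23 × $28 = $644, leaving $588.
At $234,150 — income exceeds $226,400 by $7,750, which is 31 full-or-partial $250 increments; reduction = 31 × $28 = $868, leaving $364.
Lost: $588 − $364 = $224.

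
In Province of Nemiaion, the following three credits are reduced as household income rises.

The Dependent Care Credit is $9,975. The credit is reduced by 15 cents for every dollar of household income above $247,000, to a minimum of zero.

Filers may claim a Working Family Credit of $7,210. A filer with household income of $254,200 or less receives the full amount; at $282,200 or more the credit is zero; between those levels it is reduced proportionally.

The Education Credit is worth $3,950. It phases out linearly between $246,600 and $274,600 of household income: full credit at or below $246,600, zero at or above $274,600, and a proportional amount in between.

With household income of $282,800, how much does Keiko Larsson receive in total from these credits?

$4,605

Dependent Care Credit: 15% of the $35,800 excess over $247,000 is $5,370; credit = $9,975 − $5,370 = $4,605.
Working Family Credit: $282,800 is at or above $282,200, so the credit is $0.
Education Credit: $282,800 is at or above $274,600, so the credit is $0.
Total: $4,605 + $0 + $0 = $4,605.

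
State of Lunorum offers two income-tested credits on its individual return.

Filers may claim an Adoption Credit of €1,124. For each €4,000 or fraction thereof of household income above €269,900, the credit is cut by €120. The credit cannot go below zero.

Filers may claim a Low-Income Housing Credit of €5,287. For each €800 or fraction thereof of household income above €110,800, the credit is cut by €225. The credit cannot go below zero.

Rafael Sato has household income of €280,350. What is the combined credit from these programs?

€764

Adoption Credit: income exceeds €269,900 by €10,450, which is 3 full-or-partial €4,000 increments; reduction = 3 × €120 = €360, leaving €764.
Low-Income Housing Credit: income exceeds €110,800 by €169,550 → 212 increments × €225 = €47,700 ≥ base, so the credit is €0.
Total: €764 + €0 = €764.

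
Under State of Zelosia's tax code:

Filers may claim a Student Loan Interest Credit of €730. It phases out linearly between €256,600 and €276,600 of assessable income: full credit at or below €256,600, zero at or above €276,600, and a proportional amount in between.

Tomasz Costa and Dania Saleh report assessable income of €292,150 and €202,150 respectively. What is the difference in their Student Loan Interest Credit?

Tomasz (€292,150): Student Loan Interest Credit: €292,150 is at or above €276,600, so the credit is €0.
Dania (€202,150): Student Loan Interest Credit: €202,150 is at or below the €256,600 threshold, so the full €730 applies.
Difference: |€0 − €730| = €730.

€730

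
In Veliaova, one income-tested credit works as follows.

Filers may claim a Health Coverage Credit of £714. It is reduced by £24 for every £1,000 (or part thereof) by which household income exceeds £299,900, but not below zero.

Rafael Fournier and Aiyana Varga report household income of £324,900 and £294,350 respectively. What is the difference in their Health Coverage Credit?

£600

Rafael (£324,900): Health Coverage Credit: income exceeds £299,900 by £25,000, which is 25 full-or-partial £1,000 increments; reduction = 25 × £24 = £600, leaving £114.
Aiyana (£294,350): Health Coverage Credit: £294,350 is at or below the £299,900 threshold, so the full £714 applies.
Difference: |£114 − £714| = £600.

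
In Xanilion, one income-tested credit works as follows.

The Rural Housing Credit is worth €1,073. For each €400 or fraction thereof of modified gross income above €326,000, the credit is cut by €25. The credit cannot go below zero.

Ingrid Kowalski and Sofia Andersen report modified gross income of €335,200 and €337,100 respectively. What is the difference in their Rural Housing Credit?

Ingrid (€335,200): Rural Housing Credit: income exceeds €326,000 by €9,200, which is 23 full-or-partial €400 increments; reduction = 23 × €25 = €575, leaving €498.
Sofia (€337,100): Rural Housing Credit: income exceeds €326,000 by €11,100, which is 28 full-or-partial €400 increments; reduction = 28 × €25 = €700, leaving €373.
Difference: |€498 − €373| = €125.

€125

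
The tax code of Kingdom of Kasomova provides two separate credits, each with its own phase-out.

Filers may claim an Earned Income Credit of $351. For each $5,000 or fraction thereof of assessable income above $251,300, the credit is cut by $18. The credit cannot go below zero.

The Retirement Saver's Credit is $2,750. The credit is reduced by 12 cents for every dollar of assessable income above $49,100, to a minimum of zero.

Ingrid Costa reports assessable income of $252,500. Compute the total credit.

$333

Earned Income Credit: income exceeds $251,300 by $1,200, which is 1 full-or-partial $5,000 increment; reduction = 1 × $18 = $18, leaving $333.
Retirement Saver's Credit: 12% of the $203,400 excess over $49,100 is $24,408 ≥ base, so the credit is $0.
Total: $333 + $0 = $333.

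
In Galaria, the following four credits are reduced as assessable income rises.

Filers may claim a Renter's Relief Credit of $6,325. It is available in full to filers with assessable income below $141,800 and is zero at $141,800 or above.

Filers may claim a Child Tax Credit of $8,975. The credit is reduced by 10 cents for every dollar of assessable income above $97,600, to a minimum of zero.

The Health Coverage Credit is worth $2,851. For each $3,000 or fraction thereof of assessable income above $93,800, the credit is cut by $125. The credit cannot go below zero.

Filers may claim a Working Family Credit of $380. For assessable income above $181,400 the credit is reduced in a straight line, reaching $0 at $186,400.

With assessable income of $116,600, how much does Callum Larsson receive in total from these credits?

$15,631

Renter's Relief Credit: $116,600 is below the $141,800 cutoff, so the full $6,325 applies.
Child Tax Credit: 10% of the $19,000 excess over $97,600 is $1,900; credit = $8,975 − $1,900 = $7,075.
Health Coverage Credit: income exceeds $93,800 by $22,800, which is 8 full-or-partial $3,000 increments; reduction = 8 × $125 = $1,000, leaving $1,851.
Working Family Credit: $116,600 is at or below the $181,400 threshold, so the full $380 applies.
Total: $6,325 + $7,075 + $1,851 + $380 = $15,631.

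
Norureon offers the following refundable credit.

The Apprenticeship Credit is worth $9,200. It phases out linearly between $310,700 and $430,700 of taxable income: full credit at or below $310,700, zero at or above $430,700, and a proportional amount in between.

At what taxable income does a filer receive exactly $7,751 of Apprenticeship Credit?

$7,751 is 7,751/9,200 of the full $9,200, so 1,449/9,200 of the $120,000 range has been used: income = $310,700 + $120,000 × 1,449/9,200 = $329,600.

$329,600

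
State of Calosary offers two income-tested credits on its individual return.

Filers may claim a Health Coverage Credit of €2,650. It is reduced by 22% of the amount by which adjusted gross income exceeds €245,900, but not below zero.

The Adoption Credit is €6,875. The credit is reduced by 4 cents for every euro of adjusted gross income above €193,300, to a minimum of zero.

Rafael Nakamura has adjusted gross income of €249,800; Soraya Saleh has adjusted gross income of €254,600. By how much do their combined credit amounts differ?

Rafael (€249,800): Health Coverage Credit: 22% of the €3,900 excess over €245,900 is €858; credit = €2,650 − €858 = €1,792. Adoption Credit: 4% of the €56,500 excess over €193,300 is €2,260; credit = €6,875 − €2,260 = €4,615. total €1,792 + €4,615 = €6,407
Soraya (€254,600): Health Coverage Credit: 22% of the €8,700 excess over €245,900 is €1,914; credit = €2,650 − €1,914 = €736. Adoption Credit: 4% of the €61,300 excess over €193,300 is €2,452; credit = €6,875 − €2,452 = €4,423. total €736 + €4,423 = €5,159
Difference: |€6,407 − €5,159| = €1,248.

€1,248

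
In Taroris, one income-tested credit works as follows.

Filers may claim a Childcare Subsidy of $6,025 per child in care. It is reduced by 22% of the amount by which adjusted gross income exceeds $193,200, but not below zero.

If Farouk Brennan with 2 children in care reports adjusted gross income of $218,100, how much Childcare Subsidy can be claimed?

Childcare Subsidy: base = 2 × $6,025 = $12,050. 22% of the $24,900 excess over $193,200 is $5,478; credit = $12,050 − $5,478 = $6,572.

$6,572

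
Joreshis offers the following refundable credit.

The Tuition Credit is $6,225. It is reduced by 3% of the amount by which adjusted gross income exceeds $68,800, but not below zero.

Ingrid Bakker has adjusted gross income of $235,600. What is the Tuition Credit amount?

$1,221

Tuition Credit: 3% of the $166,800 excess over $68,800 is $5,004; credit = $6,225 − $5,004 = $1,221.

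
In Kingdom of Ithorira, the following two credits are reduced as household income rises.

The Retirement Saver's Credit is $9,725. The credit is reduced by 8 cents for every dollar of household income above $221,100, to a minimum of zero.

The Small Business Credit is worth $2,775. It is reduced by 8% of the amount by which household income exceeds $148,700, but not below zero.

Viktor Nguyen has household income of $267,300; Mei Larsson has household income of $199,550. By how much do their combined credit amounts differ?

Viktor ($267,300): Retirement Saver's Credit: 8% of the $46,200 excess over $221,100 is $3,696; credit = $9,725 − $3,696 = $6,029. Small Business Credit: 8% of the $118,600 excess over $148,700 is $9,488 ≥ base, so the credit is $0. total $6,029 + $0 = $6,029
Mei ($199,550): Retirement Saver's Credit: $199,550 is at or below the $221,100 threshold, so the full $9,725 applies. Small Business Credit: 8% of the $50,850 excess over $148,700 is $4,068 ≥ base, so the credit is $0. total $9,725 + $0 = $9,725
Difference: |$6,029 − $9,725| = $3,696.

$3,696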